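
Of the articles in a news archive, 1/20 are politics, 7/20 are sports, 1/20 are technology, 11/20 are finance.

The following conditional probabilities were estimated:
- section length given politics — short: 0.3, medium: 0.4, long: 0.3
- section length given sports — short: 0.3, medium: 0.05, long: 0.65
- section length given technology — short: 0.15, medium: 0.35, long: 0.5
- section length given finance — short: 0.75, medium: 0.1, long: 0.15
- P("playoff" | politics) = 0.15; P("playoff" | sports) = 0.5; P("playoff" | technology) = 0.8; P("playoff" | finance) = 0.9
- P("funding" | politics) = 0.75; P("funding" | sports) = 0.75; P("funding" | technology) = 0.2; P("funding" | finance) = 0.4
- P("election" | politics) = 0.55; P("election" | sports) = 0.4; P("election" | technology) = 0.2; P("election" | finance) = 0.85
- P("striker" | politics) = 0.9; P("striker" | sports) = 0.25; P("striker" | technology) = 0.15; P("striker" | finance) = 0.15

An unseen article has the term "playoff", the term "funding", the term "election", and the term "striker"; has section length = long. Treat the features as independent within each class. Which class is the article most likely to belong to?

sports

politics: 0.05 × 0.3 × 0.15 × 0.75 × 0.55 × 0.9 = 0.0008353125
sports: 0.35 × 0.65 × 0.5 × 0.75 × 0.4 × 0.25 = 0.00853125
technology: 0.05 × 0.5 × 0.8 × 0.2 × 0.2 × 0.15 = 0.00012
finance: 0.55 × 0.15 × 0.9 × 0.4 × 0.85 × 0.15 = 0.00378675
Highest score → sports.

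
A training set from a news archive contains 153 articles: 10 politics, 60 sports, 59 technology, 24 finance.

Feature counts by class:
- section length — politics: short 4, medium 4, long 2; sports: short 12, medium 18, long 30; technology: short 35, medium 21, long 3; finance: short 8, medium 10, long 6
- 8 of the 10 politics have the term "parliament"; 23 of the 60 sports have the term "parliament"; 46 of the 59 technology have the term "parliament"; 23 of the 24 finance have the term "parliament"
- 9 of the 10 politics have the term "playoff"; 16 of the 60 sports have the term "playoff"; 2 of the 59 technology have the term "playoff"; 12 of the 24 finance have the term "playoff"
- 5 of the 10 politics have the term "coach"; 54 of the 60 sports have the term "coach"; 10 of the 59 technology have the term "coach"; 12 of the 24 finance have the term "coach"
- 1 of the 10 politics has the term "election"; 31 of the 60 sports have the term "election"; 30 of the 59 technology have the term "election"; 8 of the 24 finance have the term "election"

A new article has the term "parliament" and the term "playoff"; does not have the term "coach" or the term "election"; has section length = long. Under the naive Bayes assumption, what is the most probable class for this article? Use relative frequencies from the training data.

finance

politics: (10/153) × (2/10) × (8/10) × (9/10) × (5/10) × (9/10) ≈ 0.00423529
sports: (60/153) × (30/60) × (23/60) × (16/60) × (6/60) × (29/60) ≈ 0.000968773
technology: (59/153) × (3/59) × (46/59) × (2/59) × (49/59) × (29/59) ≈ 0.000211545
finance: (24/153) × (6/24) × (23/24) × (12/24) × (12/24) × (16/24) ≈ 0.00626362
Highest score → finance.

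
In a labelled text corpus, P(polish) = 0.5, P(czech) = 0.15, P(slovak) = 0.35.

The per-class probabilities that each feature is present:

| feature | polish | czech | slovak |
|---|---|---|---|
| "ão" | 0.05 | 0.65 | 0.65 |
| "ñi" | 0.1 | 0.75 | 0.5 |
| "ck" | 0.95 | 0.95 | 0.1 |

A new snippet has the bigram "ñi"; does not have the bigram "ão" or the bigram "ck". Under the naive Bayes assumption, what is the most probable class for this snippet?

slovak

polish: 0.5 × (1−0.05) × 0.1 × (1−0.95) = 0.002375
czech: 0.15 × (1−0.65) × 0.75 × (1−0.95) = 0.00196875
slovak: 0.35 × (1−0.65) × 0.5 × (1−0.1) = 0.055125
Highest score → slovak.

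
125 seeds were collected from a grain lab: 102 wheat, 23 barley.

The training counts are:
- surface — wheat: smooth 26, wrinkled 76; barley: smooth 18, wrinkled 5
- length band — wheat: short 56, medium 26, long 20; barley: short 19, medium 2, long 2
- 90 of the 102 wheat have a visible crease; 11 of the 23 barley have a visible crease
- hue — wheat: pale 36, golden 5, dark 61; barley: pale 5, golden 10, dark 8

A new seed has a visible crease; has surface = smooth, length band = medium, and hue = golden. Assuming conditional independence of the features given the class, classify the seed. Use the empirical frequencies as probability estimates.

wheat: (102/125) × (26/102) × (26/102) × (90/102) × (5/102) ≈ 0.00229324
barley: (23/125) × (18/23) × (2/23) × (11/23) × (10/23) ≈ 0.00260376
Highest score → barley.

barley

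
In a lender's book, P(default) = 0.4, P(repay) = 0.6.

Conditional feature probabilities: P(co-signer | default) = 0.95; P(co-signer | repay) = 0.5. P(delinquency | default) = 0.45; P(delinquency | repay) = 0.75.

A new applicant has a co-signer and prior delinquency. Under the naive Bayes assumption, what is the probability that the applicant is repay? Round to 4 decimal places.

default: 0.4 × 0.95 × 0.45 = 0.171
repay: 0.6 × 0.5 × 0.75 = 0.225
P(repay | x) = 0.225 / 0.396 ≈ 0.5682

0.5682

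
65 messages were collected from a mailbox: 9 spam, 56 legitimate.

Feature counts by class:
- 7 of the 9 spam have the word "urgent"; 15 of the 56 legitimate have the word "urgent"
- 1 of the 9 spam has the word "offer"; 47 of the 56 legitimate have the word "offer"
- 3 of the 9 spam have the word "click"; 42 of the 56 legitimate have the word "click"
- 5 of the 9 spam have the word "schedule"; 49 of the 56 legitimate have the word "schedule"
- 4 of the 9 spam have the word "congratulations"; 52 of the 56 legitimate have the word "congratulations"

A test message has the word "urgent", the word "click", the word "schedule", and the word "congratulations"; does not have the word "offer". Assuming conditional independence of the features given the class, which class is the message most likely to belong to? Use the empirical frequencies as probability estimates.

spam: (9/65) × (7/9) × (8/9) × (3/9) × (5/9) × (4/9) ≈ 0.00787872
legitimate: (56/65) × (15/56) × (9/56) × (42/56) × (49/56) × (52/56) ≈ 0.0226004
Highest score → legitimate.

legitimate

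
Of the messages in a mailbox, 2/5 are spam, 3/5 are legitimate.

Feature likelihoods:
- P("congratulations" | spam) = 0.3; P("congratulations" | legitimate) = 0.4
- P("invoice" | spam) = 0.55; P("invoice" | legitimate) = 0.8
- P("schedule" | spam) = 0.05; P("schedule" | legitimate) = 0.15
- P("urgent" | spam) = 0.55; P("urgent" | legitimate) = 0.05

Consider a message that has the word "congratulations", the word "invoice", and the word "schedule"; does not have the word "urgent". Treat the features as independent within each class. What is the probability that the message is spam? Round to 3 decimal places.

spam: 0.4 × 0.3 × 0.55 × 0.05 × (1−0.55) = 0.001485
legitimate: 0.6 × 0.4 × 0.8 × 0.15 × (1−0.05) = 0.02736
P(spam | x) = 0.001485 / 0.028845 ≈ 0.051

0.051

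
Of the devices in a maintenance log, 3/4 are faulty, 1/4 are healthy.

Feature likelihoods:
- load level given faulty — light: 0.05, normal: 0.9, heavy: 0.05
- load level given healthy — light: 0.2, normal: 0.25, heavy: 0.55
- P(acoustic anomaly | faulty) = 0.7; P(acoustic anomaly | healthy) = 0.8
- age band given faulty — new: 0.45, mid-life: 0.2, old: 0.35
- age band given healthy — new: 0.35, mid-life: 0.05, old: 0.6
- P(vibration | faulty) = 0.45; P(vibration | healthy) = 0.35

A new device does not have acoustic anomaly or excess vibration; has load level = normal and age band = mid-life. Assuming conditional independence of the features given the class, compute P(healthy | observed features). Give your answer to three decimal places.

faulty: 0.75 × 0.9 × (1−0.7) × 0.2 × (1−0.45) = 0.022275
healthy: 0.25 × 0.25 × (1−0.8) × 0.05 × (1−0.35) = 0.00040625
P(healthy | x) = 0.00040625 / 0.02268125 ≈ 0.018

0.018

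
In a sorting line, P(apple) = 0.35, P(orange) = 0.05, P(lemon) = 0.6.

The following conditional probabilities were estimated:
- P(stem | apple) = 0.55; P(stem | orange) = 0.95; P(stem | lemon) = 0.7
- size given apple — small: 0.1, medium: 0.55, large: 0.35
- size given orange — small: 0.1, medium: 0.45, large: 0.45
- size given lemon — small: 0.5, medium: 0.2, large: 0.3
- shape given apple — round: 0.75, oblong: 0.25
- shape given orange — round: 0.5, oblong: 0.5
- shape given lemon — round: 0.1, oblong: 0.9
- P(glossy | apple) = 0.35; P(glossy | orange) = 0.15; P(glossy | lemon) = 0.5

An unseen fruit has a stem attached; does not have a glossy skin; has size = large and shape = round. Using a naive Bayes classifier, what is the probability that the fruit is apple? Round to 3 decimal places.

0.681

apple: 0.35 × 0.55 × 0.35 × 0.75 × (1−0.35) = 0.0328453125
orange: 0.05 × 0.95 × 0.45 × 0.5 × (1−0.15) = 0.009084375
lemon: 0.6 × 0.7 × 0.3 × 0.1 × (1−0.5) = 0.0063
P(apple | x) = 0.0328453125 / 0.0482296875 ≈ 0.681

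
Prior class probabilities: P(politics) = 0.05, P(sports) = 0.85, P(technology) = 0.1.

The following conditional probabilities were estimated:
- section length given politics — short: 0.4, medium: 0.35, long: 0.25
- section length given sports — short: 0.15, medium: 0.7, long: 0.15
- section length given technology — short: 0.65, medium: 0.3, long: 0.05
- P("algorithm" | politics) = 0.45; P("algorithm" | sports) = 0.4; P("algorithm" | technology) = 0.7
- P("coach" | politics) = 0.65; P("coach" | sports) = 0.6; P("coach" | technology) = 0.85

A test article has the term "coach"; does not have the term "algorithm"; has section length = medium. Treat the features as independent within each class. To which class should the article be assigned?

politics: 0.05 × 0.35 × (1−0.45) × 0.65 = 0.00625625
sports: 0.85 × 0.7 × (1−0.4) × 0.6 = 0.2142
technology: 0.1 × 0.3 × (1−0.7) × 0.85 = 0.00765
Highest score → sports.

sports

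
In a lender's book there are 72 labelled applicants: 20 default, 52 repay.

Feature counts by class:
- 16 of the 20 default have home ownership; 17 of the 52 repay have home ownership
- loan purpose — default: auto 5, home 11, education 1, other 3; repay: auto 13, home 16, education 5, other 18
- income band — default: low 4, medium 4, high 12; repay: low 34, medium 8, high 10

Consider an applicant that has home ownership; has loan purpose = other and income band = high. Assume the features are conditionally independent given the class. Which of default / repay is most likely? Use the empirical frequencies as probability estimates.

default

default: (20/72) × (16/20) × (3/20) × (12/20) = 0.02
repay: (52/72) × (17/52) × (18/52) × (10/52) ≈ 0.0157175
Highest score → default.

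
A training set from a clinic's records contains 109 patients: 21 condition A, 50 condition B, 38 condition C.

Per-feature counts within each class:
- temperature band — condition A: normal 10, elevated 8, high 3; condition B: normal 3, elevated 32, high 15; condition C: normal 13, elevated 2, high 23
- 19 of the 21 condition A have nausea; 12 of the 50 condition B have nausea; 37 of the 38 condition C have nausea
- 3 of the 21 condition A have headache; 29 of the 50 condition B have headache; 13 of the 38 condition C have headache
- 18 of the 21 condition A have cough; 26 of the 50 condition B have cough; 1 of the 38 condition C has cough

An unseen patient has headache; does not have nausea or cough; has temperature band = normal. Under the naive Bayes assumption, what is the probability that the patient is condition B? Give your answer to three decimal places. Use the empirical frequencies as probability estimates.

condition A: (21/109) × (10/21) × (2/21) × (3/21) × (3/21) ≈ 0.000178315
condition B: (50/109) × (3/50) × (38/50) × (29/50) × (24/50) ≈ 0.00582341
condition C: (38/109) × (13/38) × (1/38) × (13/38) × (37/38) ≈ 0.00104547
P(condition B | x) = 0.00582341 / 0.007047195 ≈ 0.826

0.826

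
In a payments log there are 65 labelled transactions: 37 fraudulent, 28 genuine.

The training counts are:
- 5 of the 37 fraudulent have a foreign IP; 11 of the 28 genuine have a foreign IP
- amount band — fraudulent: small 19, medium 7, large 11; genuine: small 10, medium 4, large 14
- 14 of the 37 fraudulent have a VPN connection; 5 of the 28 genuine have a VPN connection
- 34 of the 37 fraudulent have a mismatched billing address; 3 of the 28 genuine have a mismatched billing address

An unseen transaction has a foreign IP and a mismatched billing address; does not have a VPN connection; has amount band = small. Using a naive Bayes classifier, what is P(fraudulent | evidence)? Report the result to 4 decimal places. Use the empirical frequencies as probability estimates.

fraudulent: (37/65) × (5/37) × (19/37) × (23/37) × (34/37) ≈ 0.0225638
genuine: (28/65) × (11/28) × (10/28) × (23/28) × (3/28) ≈ 0.0053193
P(fraudulent | x) = 0.0225638 / 0.0278831 ≈ 0.8092

0.8092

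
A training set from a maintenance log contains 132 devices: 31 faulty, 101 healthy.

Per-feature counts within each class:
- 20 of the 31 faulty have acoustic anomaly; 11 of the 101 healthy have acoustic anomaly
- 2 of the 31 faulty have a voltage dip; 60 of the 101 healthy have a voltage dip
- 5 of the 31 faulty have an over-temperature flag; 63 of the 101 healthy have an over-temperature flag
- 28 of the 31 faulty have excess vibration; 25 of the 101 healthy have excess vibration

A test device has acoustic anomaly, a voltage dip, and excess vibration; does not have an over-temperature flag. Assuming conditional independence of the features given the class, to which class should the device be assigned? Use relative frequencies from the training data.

faulty

faulty: (31/132) × (20/31) × (2/31) × (26/31) × (28/31) ≈ 0.00740512
healthy: (101/132) × (11/101) × (60/101) × (38/101) × (25/101) ≈ 0.0046103
Highest score → faulty.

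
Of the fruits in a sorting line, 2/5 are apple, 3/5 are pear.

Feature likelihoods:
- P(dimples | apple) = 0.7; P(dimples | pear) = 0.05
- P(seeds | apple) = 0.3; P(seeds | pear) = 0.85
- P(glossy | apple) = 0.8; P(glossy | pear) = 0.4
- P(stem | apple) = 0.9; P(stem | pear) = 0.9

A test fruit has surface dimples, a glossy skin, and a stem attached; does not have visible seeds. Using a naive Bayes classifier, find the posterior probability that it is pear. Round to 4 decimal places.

0.0113

apple: 0.4 × 0.7 × (1−0.3) × 0.8 × 0.9 = 0.14112
pear: 0.6 × 0.05 × (1−0.85) × 0.4 × 0.9 = 0.00162
P(pear | x) = 0.00162 / 0.14274 ≈ 0.0113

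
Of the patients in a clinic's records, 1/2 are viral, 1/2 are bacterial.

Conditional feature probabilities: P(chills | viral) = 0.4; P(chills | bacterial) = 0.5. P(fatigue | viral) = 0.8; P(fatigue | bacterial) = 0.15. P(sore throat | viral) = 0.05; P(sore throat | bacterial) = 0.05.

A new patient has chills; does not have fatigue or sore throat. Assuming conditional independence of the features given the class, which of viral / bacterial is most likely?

viral: 0.5 × 0.4 × (1−0.8) × (1−0.05) = 0.038
bacterial: 0.5 × 0.5 × (1−0.15) × (1−0.05) = 0.201875
Highest score → bacterial.

bacterial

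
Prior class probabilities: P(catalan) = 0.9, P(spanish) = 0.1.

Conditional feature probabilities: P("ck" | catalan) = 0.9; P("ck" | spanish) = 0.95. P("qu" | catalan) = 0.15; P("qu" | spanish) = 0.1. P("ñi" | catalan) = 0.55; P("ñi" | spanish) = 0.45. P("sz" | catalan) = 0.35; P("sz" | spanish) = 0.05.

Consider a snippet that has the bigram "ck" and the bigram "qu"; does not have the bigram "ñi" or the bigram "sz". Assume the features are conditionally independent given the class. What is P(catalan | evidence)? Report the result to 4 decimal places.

catalan: 0.9 × 0.9 × 0.15 × (1−0.55) × (1−0.35) = 0.03553875
spanish: 0.1 × 0.95 × 0.1 × (1−0.45) × (1−0.05) = 0.00496375
P(catalan | x) = 0.03553875 / 0.0405025 ≈ 0.8774

0.8774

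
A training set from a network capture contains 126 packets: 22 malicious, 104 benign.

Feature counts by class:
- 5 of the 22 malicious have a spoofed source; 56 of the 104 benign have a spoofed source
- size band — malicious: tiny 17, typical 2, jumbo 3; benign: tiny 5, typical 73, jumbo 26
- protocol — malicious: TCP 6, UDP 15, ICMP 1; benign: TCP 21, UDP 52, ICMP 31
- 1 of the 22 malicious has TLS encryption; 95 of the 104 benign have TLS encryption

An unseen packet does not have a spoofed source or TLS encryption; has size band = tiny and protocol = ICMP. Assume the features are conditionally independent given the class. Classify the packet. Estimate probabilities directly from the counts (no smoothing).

malicious: (22/126) × (17/22) × (17/22) × (1/22) × (21/22) ≈ 0.00452354
benign: (104/126) × (48/104) × (5/104) × (31/104) × (9/104) ≈ 0.000472438
Highest score → malicious.

malicious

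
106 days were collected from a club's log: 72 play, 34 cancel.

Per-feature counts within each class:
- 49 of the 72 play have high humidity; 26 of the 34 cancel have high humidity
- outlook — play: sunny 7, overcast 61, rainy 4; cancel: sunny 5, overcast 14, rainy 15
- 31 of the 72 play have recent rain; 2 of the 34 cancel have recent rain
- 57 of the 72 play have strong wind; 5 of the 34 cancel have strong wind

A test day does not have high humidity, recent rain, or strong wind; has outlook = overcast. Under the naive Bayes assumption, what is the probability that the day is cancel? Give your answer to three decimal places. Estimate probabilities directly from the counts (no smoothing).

0.534

play: (72/106) × (23/72) × (61/72) × (41/72) × (15/72) ≈ 0.0218087
cancel: (34/106) × (8/34) × (14/34) × (32/34) × (29/34) ≈ 0.0249473
P(cancel | x) = 0.0249473 / 0.046756 ≈ 0.534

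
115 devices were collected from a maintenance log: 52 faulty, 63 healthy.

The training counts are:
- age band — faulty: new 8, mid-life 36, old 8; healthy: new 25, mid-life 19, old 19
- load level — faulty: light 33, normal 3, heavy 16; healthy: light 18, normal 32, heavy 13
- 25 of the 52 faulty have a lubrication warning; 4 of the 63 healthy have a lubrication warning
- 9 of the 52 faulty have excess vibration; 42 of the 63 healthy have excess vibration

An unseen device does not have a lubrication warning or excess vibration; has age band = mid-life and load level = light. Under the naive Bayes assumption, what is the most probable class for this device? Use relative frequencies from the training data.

faulty: (52/115) × (36/52) × (33/52) × (27/52) × (43/52) ≈ 0.0852984
healthy: (63/115) × (19/63) × (18/63) × (59/63) × (21/63) ≈ 0.0147359
Highest score → faulty.

faulty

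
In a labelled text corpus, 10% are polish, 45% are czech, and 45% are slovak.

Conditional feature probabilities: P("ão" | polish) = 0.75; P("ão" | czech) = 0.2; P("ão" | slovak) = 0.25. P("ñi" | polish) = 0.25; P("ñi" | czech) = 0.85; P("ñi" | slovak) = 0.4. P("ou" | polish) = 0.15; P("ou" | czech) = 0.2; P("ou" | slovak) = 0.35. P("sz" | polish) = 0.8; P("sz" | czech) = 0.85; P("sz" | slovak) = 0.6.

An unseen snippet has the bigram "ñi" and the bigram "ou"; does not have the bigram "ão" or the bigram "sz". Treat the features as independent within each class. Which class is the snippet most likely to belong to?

polish: 0.1 × (1−0.75) × 0.25 × 0.15 × (1−0.8) = 0.0001875
czech: 0.45 × (1−0.2) × 0.85 × 0.2 × (1−0.85) = 0.00918
slovak: 0.45 × (1−0.25) × 0.4 × 0.35 × (1−0.6) = 0.0189
Highest score → slovak.

slovak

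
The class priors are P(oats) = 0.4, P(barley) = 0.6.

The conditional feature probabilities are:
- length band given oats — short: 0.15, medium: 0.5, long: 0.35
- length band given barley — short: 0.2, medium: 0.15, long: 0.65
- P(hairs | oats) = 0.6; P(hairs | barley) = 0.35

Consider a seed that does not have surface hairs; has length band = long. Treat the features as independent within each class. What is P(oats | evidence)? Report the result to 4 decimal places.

0.1809

oats: 0.4 × 0.35 × (1−0.6) = 0.056
barley: 0.6 × 0.65 × (1−0.35) = 0.2535
P(oats | x) = 0.056 / 0.3095 ≈ 0.1809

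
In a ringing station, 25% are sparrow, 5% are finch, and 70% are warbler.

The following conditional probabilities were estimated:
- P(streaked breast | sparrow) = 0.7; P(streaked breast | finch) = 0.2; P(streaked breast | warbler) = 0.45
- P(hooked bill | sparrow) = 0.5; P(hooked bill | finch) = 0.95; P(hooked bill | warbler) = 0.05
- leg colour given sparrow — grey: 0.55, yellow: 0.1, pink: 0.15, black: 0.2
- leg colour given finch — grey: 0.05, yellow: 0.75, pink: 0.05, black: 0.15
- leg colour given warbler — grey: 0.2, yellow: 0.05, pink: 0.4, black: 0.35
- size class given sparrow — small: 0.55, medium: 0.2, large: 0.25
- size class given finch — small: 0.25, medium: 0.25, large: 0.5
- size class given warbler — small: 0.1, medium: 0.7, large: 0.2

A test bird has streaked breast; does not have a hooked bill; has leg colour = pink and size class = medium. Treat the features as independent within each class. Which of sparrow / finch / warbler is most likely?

warbler

sparrow: 0.25 × 0.7 × (1−0.5) × 0.15 × 0.2 = 0.002625
finch: 0.05 × 0.2 × (1−0.95) × 0.05 × 0.25 = 0.00000625
warbler: 0.7 × 0.45 × (1−0.05) × 0.4 × 0.7 = 0.08379
Highest score → warbler.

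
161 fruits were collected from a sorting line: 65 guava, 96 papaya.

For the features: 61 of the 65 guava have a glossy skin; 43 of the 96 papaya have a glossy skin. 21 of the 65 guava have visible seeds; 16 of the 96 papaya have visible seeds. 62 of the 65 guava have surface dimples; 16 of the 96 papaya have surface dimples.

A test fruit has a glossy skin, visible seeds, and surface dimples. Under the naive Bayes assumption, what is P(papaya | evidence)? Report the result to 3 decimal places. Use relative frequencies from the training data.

0.060

guava: (65/161) × (61/65) × (21/65) × (62/65) ≈ 0.116758
papaya: (96/161) × (43/96) × (16/96) × (16/96) ≈ 0.00741891
P(papaya | x) = 0.00741891 / 0.12417691 ≈ 0.060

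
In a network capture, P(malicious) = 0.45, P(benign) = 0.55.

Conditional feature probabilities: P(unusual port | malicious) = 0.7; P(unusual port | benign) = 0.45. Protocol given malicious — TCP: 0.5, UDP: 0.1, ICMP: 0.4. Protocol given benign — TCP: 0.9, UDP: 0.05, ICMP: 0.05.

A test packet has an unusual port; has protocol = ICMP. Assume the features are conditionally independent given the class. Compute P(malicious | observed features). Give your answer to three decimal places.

malicious: 0.45 × 0.7 × 0.4 = 0.126
benign: 0.55 × 0.45 × 0.05 = 0.012375
P(malicious | x) = 0.126 / 0.138375 ≈ 0.911

0.911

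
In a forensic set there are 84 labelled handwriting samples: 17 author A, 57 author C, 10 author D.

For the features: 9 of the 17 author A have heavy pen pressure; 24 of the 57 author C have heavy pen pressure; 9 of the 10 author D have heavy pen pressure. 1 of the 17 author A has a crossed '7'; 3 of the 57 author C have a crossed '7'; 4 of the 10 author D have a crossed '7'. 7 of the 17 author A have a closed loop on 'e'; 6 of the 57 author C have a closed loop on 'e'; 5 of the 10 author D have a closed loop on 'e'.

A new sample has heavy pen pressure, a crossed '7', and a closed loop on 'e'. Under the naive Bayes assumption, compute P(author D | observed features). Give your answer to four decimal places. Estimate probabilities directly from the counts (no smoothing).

0.8368

author A: (17/84) × (9/17) × (1/17) × (7/17) ≈ 0.00259516
author C: (57/84) × (24/57) × (3/57) × (6/57) ≈ 0.0015829
author D: (10/84) × (9/10) × (4/10) × (5/10) ≈ 0.0214286
P(author D | x) = 0.0214286 / 0.02560666 ≈ 0.8368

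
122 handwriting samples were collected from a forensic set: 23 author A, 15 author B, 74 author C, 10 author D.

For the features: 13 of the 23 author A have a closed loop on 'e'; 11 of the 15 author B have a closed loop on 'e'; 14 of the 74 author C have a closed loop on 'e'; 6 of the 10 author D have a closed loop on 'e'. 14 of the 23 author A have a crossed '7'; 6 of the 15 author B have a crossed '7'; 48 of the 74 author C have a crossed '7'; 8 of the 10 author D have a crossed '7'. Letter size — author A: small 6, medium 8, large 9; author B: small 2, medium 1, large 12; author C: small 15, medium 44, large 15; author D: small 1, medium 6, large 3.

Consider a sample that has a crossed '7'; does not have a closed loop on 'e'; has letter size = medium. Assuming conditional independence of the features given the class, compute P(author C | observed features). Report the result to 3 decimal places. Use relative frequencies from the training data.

author A: (23/122) × (10/23) × (14/23) × (8/23) ≈ 0.0173541
author B: (15/122) × (4/15) × (6/15) × (1/15) ≈ 0.000874317
author C: (74/122) × (60/74) × (48/74) × (44/74) ≈ 0.18968
author D: (10/122) × (4/10) × (8/10) × (6/10) ≈ 0.0157377
P(author C | x) = 0.18968 / 0.223646117 ≈ 0.848

0.848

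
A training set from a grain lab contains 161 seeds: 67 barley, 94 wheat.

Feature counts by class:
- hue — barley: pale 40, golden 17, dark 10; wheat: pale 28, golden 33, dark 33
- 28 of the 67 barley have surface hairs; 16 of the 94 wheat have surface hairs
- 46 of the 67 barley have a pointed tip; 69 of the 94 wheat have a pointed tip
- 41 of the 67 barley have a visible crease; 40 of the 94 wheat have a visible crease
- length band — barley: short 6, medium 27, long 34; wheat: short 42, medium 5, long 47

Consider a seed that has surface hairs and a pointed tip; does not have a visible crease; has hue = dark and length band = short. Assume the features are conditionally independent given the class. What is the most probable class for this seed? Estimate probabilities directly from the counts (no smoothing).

wheat

barley: (67/161) × (10/67) × (28/67) × (46/67) × (26/67) × (6/67) ≈ 0.00061932
wheat: (94/161) × (33/94) × (16/94) × (69/94) × (54/94) × (42/94) ≈ 0.00657338
Highest score → wheat.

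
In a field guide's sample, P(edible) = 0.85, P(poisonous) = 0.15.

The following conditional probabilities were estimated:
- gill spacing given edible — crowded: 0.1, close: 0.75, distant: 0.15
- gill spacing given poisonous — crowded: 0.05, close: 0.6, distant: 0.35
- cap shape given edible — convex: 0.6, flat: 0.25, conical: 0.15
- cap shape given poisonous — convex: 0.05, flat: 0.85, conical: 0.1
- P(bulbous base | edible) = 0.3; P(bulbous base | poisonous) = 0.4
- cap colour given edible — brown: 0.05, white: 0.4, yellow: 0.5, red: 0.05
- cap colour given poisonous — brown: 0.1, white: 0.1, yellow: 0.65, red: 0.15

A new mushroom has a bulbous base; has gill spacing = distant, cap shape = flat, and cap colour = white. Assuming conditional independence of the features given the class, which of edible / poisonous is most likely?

edible: 0.85 × 0.15 × 0.25 × 0.3 × 0.4 = 0.003825
poisonous: 0.15 × 0.35 × 0.85 × 0.4 × 0.1 = 0.001785
Highest score → edible.

edible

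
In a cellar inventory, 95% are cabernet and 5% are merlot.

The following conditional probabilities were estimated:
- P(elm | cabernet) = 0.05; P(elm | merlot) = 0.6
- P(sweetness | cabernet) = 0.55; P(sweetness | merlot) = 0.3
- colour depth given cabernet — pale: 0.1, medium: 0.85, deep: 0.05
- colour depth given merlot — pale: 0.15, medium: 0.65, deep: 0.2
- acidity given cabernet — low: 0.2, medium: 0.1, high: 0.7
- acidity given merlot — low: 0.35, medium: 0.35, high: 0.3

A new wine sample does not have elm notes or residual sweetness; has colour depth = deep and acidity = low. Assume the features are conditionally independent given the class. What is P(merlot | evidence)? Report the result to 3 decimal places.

cabernet: 0.95 × (1−0.05) × (1−0.55) × 0.05 × 0.2 = 0.00406125
merlot: 0.05 × (1−0.6) × (1−0.3) × 0.2 × 0.35 = 0.00098
P(merlot | x) = 0.00098 / 0.00504125 ≈ 0.194

0.194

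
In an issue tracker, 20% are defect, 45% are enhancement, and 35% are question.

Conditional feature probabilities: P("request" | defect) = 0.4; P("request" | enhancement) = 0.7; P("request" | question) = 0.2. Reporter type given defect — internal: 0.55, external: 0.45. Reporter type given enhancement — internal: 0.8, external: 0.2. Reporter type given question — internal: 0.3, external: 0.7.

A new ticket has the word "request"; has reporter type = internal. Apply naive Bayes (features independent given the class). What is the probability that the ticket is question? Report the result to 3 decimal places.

defect: 0.2 × 0.4 × 0.55 = 0.044
enhancement: 0.45 × 0.7 × 0.8 = 0.252
question: 0.35 × 0.2 × 0.3 = 0.021
P(question | x) = 0.021 / 0.317 ≈ 0.066

0.066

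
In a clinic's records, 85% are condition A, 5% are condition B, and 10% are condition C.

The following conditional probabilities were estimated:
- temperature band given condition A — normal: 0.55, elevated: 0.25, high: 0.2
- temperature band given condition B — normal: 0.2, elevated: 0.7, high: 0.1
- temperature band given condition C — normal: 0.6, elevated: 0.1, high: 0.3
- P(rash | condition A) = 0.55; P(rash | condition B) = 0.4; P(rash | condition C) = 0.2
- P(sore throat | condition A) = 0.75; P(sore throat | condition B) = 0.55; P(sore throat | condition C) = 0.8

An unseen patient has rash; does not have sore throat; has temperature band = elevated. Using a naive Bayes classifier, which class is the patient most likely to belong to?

condition A

condition A: 0.85 × 0.25 × 0.55 × (1−0.75) = 0.02921875
condition B: 0.05 × 0.7 × 0.4 × (1−0.55) = 0.0063
condition C: 0.1 × 0.1 × 0.2 × (1−0.8) = 0.0004
Highest score → condition A.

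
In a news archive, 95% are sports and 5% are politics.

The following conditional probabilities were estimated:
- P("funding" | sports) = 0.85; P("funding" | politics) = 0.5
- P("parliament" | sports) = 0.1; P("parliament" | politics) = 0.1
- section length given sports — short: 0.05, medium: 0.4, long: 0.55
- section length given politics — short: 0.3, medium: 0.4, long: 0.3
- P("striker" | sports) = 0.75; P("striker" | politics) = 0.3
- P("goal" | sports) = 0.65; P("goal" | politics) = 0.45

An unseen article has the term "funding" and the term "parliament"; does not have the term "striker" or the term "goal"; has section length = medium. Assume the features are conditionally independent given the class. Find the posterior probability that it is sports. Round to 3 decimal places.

0.880

sports: 0.95 × 0.85 × 0.1 × 0.4 × (1−0.75) × (1−0.65) = 0.00282625
politics: 0.05 × 0.5 × 0.1 × 0.4 × (1−0.3) × (1−0.45) = 0.000385
P(sports | x) = 0.00282625 / 0.00321125 ≈ 0.880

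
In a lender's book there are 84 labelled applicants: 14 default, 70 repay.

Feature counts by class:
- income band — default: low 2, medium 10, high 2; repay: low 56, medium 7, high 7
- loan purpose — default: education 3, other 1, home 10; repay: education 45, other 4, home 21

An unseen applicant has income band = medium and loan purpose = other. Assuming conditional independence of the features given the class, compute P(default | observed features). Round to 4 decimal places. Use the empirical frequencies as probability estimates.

default: (14/84) × (10/14) × (1/14) ≈ 0.0085034
repay: (70/84) × (7/70) × (4/70) ≈ 0.0047619
P(default | x) = 0.0085034 / 0.0132653 ≈ 0.6410

0.6410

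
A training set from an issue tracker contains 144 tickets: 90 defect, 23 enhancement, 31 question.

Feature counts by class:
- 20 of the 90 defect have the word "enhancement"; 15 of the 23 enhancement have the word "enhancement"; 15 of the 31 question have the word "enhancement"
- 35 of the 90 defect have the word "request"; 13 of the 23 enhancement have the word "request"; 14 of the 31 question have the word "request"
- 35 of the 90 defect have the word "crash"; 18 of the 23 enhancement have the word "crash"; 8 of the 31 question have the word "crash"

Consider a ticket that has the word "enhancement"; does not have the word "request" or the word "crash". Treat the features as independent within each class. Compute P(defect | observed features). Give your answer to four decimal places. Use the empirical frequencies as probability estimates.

0.4983

defect: (90/144) × (20/90) × (55/90) × (55/90) ≈ 0.051869
enhancement: (23/144) × (15/23) × (10/23) × (5/23) ≈ 0.00984562
question: (31/144) × (15/31) × (17/31) × (23/31) ≈ 0.0423821
P(defect | x) = 0.051869 / 0.10409672 ≈ 0.4983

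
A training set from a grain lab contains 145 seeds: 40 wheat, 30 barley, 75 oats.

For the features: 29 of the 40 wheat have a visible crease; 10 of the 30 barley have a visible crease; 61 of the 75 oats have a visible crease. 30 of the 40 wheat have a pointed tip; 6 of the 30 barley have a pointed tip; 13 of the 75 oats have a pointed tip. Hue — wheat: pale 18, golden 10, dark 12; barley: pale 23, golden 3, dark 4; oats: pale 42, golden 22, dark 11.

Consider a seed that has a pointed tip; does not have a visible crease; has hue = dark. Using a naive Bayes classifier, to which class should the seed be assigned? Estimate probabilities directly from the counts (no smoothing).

wheat

wheat: (40/145) × (11/40) × (30/40) × (12/40) ≈ 0.017069
barley: (30/145) × (20/30) × (6/30) × (4/30) ≈ 0.00367816
oats: (75/145) × (14/75) × (13/75) × (11/75) ≈ 0.00245456
Highest score → wheat.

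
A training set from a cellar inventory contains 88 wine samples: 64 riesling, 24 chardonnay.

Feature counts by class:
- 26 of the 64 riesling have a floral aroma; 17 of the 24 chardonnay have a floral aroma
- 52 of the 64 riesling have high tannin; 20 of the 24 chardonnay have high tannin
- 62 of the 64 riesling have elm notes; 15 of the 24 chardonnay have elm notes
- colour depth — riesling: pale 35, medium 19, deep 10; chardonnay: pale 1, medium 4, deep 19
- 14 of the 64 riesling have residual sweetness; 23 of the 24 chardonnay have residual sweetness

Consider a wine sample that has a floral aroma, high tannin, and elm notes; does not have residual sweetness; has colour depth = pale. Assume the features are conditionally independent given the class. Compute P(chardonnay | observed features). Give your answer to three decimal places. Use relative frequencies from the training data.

riesling: (64/88) × (26/64) × (52/64) × (62/64) × (35/64) × (50/64) ≈ 0.0993582
chardonnay: (24/88) × (17/24) × (20/24) × (15/24) × (1/24) × (1/24) ≈ 0.00017468
P(chardonnay | x) = 0.00017468 / 0.09953288 ≈ 0.002

0.002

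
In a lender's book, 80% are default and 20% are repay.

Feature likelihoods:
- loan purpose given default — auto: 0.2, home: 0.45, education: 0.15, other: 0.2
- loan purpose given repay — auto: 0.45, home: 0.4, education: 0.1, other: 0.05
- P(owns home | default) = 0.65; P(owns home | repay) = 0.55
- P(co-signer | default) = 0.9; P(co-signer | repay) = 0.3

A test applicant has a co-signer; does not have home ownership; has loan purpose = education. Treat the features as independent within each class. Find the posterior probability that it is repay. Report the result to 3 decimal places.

default: 0.8 × 0.15 × (1−0.65) × 0.9 = 0.0378
repay: 0.2 × 0.1 × (1−0.55) × 0.3 = 0.0027
P(repay | x) = 0.0027 / 0.0405 ≈ 0.067

0.067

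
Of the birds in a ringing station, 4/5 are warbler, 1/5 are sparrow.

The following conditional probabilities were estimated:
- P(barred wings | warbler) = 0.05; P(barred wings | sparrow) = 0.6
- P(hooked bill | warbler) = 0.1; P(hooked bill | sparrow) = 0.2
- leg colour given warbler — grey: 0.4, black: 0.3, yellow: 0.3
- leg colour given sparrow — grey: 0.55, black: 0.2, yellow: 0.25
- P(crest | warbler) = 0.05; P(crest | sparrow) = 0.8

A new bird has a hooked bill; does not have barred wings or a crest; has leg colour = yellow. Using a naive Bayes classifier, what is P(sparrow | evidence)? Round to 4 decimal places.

0.0356

warbler: 0.8 × (1−0.05) × 0.1 × 0.3 × (1−0.05) = 0.02166
sparrow: 0.2 × (1−0.6) × 0.2 × 0.25 × (1−0.8) = 0.0008
P(sparrow | x) = 0.0008 / 0.02246 ≈ 0.0356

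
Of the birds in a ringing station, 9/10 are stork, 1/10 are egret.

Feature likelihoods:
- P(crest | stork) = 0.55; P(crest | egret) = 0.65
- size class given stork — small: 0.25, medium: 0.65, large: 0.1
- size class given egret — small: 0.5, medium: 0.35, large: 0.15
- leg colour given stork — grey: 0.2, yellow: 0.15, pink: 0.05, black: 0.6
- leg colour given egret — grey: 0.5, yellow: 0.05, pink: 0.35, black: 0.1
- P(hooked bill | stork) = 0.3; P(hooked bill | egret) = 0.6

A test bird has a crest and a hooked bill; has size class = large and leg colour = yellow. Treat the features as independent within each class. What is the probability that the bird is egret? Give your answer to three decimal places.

0.116

stork: 0.9 × 0.55 × 0.1 × 0.15 × 0.3 = 0.0022275
egret: 0.1 × 0.65 × 0.15 × 0.05 × 0.6 = 0.0002925
P(egret | x) = 0.0002925 / 0.00252 ≈ 0.116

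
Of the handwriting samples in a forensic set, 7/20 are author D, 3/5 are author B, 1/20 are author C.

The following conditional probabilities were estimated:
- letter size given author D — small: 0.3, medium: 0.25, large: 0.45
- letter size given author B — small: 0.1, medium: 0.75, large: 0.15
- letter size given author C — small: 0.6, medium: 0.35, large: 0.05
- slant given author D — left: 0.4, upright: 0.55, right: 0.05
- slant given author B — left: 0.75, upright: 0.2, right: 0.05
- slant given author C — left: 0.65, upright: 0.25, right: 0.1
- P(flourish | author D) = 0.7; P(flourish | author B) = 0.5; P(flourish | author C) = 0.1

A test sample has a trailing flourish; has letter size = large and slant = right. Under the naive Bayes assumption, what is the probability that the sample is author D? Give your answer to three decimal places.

author D: 0.35 × 0.45 × 0.05 × 0.7 = 0.0055125
author B: 0.6 × 0.15 × 0.05 × 0.5 = 0.00225
author C: 0.05 × 0.05 × 0.1 × 0.1 = 0.000025
P(author D | x) = 0.0055125 / 0.0077875 ≈ 0.708

0.708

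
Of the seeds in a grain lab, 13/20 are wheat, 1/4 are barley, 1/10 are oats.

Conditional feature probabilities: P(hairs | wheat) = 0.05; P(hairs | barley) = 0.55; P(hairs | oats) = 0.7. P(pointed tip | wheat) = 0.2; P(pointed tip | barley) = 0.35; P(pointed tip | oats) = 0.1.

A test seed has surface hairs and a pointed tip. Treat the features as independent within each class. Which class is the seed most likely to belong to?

barley

wheat: 0.65 × 0.05 × 0.2 = 0.0065
barley: 0.25 × 0.55 × 0.35 = 0.048125
oats: 0.1 × 0.7 × 0.1 = 0.007
Highest score → barley.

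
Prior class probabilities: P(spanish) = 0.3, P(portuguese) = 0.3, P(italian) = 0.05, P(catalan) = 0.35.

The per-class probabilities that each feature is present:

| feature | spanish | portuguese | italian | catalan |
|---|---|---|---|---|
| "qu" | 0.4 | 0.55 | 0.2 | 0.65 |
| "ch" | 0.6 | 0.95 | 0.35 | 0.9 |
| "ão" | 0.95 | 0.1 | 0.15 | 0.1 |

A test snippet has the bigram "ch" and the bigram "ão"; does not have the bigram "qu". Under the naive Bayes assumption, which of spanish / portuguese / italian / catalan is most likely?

spanish

spanish: 0.3 × (1−0.4) × 0.6 × 0.95 = 0.1026
portuguese: 0.3 × (1−0.55) × 0.95 × 0.1 = 0.012825
italian: 0.05 × (1−0.2) × 0.35 × 0.15 = 0.0021
catalan: 0.35 × (1−0.65) × 0.9 × 0.1 = 0.011025
Highest score → spanish.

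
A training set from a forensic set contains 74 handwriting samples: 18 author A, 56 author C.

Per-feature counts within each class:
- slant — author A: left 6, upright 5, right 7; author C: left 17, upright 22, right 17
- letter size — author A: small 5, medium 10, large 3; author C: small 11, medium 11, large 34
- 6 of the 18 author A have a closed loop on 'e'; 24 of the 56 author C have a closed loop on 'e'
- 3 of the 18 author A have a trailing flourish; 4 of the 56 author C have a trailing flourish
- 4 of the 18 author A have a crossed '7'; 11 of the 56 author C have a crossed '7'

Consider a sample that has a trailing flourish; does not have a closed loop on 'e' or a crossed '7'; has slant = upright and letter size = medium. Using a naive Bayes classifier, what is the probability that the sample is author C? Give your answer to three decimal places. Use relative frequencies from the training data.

0.371

author A: (18/74) × (5/18) × (10/18) × (12/18) × (3/18) × (14/18) ≈ 0.00324398
author C: (56/74) × (22/56) × (11/56) × (32/56) × (4/56) × (45/56) ≈ 0.00191538
P(author C | x) = 0.00191538 / 0.00515936 ≈ 0.371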